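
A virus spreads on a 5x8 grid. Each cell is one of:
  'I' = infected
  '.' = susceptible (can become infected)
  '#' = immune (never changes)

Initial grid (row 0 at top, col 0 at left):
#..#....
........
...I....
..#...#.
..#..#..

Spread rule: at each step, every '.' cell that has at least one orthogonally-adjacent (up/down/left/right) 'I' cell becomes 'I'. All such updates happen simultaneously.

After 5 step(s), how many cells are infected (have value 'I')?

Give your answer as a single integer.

Answer: 31

Derivation:
Step 0 (initial): 1 infected
Step 1: +4 new -> 5 infected
Step 2: +6 new -> 11 infected
Step 3: +9 new -> 20 infected
Step 4: +7 new -> 27 infected
Step 5: +4 new -> 31 infected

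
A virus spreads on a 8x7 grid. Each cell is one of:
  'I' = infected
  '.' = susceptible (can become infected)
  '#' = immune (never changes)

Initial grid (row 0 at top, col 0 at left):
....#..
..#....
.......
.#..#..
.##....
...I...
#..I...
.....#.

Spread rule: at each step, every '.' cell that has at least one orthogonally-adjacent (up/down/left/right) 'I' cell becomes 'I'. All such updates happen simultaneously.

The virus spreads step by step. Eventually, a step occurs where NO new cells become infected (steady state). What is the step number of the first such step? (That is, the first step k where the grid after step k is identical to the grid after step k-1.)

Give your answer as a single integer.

Answer: 9

Derivation:
Step 0 (initial): 2 infected
Step 1: +6 new -> 8 infected
Step 2: +8 new -> 16 infected
Step 3: +7 new -> 23 infected
Step 4: +8 new -> 31 infected
Step 5: +6 new -> 37 infected
Step 6: +5 new -> 42 infected
Step 7: +4 new -> 46 infected
Step 8: +2 new -> 48 infected
Step 9: +0 new -> 48 infected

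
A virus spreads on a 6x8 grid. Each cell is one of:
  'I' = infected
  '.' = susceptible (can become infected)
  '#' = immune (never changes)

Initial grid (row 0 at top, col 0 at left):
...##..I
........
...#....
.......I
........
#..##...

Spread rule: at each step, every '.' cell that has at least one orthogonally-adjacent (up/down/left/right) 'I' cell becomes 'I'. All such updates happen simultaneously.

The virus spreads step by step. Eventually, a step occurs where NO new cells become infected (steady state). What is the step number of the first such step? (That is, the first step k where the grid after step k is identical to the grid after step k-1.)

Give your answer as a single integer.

Step 0 (initial): 2 infected
Step 1: +5 new -> 7 infected
Step 2: +6 new -> 13 infected
Step 3: +5 new -> 18 infected
Step 4: +5 new -> 23 infected
Step 5: +3 new -> 26 infected
Step 6: +4 new -> 30 infected
Step 7: +6 new -> 36 infected
Step 8: +5 new -> 41 infected
Step 9: +1 new -> 42 infected
Step 10: +0 new -> 42 infected

Answer: 10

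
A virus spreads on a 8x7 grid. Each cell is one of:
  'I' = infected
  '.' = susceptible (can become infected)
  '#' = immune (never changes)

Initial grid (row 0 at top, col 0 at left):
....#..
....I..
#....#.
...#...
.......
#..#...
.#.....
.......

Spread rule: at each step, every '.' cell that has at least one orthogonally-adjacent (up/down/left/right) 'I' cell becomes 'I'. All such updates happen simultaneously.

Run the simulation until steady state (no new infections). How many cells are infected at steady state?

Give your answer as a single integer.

Answer: 49

Derivation:
Step 0 (initial): 1 infected
Step 1: +3 new -> 4 infected
Step 2: +6 new -> 10 infected
Step 3: +7 new -> 17 infected
Step 4: +8 new -> 25 infected
Step 5: +6 new -> 31 infected
Step 6: +7 new -> 38 infected
Step 7: +6 new -> 44 infected
Step 8: +2 new -> 46 infected
Step 9: +1 new -> 47 infected
Step 10: +1 new -> 48 infected
Step 11: +1 new -> 49 infected
Step 12: +0 new -> 49 infected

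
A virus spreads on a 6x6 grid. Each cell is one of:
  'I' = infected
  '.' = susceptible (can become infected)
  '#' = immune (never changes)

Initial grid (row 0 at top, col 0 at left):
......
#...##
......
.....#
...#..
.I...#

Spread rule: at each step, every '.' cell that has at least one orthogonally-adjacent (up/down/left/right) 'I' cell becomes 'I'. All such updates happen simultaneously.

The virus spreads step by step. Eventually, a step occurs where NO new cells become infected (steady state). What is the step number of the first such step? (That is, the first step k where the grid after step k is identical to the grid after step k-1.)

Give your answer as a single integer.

Step 0 (initial): 1 infected
Step 1: +3 new -> 4 infected
Step 2: +4 new -> 8 infected
Step 3: +4 new -> 12 infected
Step 4: +5 new -> 17 infected
Step 5: +5 new -> 22 infected
Step 6: +4 new -> 26 infected
Step 7: +2 new -> 28 infected
Step 8: +1 new -> 29 infected
Step 9: +1 new -> 30 infected
Step 10: +0 new -> 30 infected

Answer: 10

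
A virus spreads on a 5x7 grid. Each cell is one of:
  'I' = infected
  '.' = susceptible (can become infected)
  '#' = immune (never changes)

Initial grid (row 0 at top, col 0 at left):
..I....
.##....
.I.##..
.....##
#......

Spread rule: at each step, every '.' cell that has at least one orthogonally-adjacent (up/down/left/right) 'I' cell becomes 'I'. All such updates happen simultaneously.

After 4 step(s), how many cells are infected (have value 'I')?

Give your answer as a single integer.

Answer: 22

Derivation:
Step 0 (initial): 2 infected
Step 1: +5 new -> 7 infected
Step 2: +7 new -> 14 infected
Step 3: +4 new -> 18 infected
Step 4: +4 new -> 22 infected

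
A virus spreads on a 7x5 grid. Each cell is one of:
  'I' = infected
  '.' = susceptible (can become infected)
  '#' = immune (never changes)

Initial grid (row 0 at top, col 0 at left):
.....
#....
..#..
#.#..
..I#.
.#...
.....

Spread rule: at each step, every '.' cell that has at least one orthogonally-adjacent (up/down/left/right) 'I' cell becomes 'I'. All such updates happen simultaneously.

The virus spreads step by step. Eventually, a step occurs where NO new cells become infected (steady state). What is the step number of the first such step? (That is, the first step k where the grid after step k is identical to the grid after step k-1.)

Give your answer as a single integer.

Answer: 9

Derivation:
Step 0 (initial): 1 infected
Step 1: +2 new -> 3 infected
Step 2: +4 new -> 7 infected
Step 3: +5 new -> 12 infected
Step 4: +5 new -> 17 infected
Step 5: +3 new -> 20 infected
Step 6: +5 new -> 25 infected
Step 7: +3 new -> 28 infected
Step 8: +1 new -> 29 infected
Step 9: +0 new -> 29 infected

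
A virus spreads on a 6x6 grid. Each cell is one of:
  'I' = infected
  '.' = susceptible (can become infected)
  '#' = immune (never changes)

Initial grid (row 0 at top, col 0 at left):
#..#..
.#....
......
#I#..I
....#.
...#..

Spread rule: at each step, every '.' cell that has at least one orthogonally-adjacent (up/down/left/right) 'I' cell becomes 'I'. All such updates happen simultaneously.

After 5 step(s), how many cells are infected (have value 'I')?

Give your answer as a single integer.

Answer: 29

Derivation:
Step 0 (initial): 2 infected
Step 1: +5 new -> 7 infected
Step 2: +9 new -> 16 infected
Step 3: +9 new -> 25 infected
Step 4: +3 new -> 28 infected
Step 5: +1 new -> 29 infected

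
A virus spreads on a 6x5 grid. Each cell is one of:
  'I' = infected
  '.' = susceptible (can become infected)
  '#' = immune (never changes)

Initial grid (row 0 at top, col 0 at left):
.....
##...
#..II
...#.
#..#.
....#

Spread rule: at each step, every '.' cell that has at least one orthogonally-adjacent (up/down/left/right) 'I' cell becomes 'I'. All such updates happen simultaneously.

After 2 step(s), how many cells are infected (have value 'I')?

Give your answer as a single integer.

Step 0 (initial): 2 infected
Step 1: +4 new -> 6 infected
Step 2: +6 new -> 12 infected

Answer: 12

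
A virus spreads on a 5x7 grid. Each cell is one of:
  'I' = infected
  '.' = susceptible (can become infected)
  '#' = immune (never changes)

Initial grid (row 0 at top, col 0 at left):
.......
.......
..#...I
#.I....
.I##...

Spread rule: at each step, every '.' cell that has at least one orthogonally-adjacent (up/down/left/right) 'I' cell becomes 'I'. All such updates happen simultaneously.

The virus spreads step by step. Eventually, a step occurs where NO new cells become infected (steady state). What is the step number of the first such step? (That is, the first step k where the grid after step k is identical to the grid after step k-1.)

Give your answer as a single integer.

Answer: 6

Derivation:
Step 0 (initial): 3 infected
Step 1: +6 new -> 9 infected
Step 2: +8 new -> 17 infected
Step 3: +7 new -> 24 infected
Step 4: +5 new -> 29 infected
Step 5: +2 new -> 31 infected
Step 6: +0 new -> 31 infected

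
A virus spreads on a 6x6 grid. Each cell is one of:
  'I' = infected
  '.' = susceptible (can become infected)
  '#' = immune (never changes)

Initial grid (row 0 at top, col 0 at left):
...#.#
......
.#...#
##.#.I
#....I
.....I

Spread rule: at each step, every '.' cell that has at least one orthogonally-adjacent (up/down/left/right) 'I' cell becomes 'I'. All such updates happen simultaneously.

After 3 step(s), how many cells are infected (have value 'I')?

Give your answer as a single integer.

Answer: 13

Derivation:
Step 0 (initial): 3 infected
Step 1: +3 new -> 6 infected
Step 2: +3 new -> 9 infected
Step 3: +4 new -> 13 infected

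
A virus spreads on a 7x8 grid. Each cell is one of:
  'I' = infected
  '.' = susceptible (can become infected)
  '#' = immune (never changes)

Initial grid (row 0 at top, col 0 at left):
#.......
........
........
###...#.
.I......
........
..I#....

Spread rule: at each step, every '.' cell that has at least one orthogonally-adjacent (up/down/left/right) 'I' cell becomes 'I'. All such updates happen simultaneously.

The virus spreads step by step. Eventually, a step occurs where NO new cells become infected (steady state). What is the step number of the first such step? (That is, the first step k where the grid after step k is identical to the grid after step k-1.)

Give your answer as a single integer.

Answer: 11

Derivation:
Step 0 (initial): 2 infected
Step 1: +5 new -> 7 infected
Step 2: +4 new -> 11 infected
Step 3: +3 new -> 14 infected
Step 4: +5 new -> 19 infected
Step 5: +7 new -> 26 infected
Step 6: +8 new -> 34 infected
Step 7: +8 new -> 42 infected
Step 8: +5 new -> 47 infected
Step 9: +2 new -> 49 infected
Step 10: +1 new -> 50 infected
Step 11: +0 new -> 50 infected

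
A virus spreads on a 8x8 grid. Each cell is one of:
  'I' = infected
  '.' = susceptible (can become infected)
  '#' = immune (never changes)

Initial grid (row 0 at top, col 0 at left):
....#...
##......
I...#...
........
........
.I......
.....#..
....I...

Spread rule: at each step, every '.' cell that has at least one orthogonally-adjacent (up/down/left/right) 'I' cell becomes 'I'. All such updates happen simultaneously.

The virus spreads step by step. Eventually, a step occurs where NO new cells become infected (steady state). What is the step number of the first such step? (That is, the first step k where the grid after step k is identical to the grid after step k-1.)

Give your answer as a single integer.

Answer: 10

Derivation:
Step 0 (initial): 3 infected
Step 1: +9 new -> 12 infected
Step 2: +12 new -> 24 infected
Step 3: +9 new -> 33 infected
Step 4: +7 new -> 40 infected
Step 5: +6 new -> 46 infected
Step 6: +5 new -> 51 infected
Step 7: +4 new -> 55 infected
Step 8: +3 new -> 58 infected
Step 9: +1 new -> 59 infected
Step 10: +0 new -> 59 infected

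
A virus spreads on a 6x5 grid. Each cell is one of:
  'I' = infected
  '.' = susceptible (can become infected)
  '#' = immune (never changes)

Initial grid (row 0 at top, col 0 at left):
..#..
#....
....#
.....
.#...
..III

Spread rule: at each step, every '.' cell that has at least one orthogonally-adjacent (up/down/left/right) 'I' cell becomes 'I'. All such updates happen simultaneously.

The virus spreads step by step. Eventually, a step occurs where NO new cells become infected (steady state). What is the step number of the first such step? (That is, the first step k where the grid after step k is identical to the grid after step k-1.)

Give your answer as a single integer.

Answer: 8

Derivation:
Step 0 (initial): 3 infected
Step 1: +4 new -> 7 infected
Step 2: +4 new -> 11 infected
Step 3: +4 new -> 15 infected
Step 4: +4 new -> 19 infected
Step 5: +4 new -> 23 infected
Step 6: +2 new -> 25 infected
Step 7: +1 new -> 26 infected
Step 8: +0 new -> 26 infected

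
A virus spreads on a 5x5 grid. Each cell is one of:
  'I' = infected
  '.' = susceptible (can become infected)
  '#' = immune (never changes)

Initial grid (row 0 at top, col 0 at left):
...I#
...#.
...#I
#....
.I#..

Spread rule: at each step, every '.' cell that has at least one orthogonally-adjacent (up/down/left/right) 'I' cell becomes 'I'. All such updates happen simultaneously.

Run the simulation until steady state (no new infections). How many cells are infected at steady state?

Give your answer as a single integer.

Answer: 20

Derivation:
Step 0 (initial): 3 infected
Step 1: +5 new -> 8 infected
Step 2: +6 new -> 14 infected
Step 3: +5 new -> 19 infected
Step 4: +1 new -> 20 infected
Step 5: +0 new -> 20 infected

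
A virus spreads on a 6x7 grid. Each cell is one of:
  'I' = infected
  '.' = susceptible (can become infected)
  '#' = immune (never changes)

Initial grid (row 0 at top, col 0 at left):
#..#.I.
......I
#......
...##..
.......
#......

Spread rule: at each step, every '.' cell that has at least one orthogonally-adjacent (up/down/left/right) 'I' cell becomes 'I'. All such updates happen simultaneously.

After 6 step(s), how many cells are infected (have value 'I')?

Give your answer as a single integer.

Step 0 (initial): 2 infected
Step 1: +4 new -> 6 infected
Step 2: +3 new -> 9 infected
Step 3: +4 new -> 13 infected
Step 4: +4 new -> 17 infected
Step 5: +5 new -> 22 infected
Step 6: +6 new -> 28 infected

Answer: 28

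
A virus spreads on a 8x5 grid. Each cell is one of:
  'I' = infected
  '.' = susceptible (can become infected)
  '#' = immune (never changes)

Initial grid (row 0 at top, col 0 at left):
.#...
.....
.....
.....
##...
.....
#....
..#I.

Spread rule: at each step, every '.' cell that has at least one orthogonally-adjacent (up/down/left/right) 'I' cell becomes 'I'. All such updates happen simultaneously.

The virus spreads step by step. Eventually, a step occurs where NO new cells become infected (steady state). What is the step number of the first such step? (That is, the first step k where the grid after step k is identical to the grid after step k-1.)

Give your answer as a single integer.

Answer: 11

Derivation:
Step 0 (initial): 1 infected
Step 1: +2 new -> 3 infected
Step 2: +3 new -> 6 infected
Step 3: +4 new -> 10 infected
Step 4: +5 new -> 15 infected
Step 5: +5 new -> 20 infected
Step 6: +4 new -> 24 infected
Step 7: +5 new -> 29 infected
Step 8: +4 new -> 33 infected
Step 9: +1 new -> 34 infected
Step 10: +1 new -> 35 infected
Step 11: +0 new -> 35 infected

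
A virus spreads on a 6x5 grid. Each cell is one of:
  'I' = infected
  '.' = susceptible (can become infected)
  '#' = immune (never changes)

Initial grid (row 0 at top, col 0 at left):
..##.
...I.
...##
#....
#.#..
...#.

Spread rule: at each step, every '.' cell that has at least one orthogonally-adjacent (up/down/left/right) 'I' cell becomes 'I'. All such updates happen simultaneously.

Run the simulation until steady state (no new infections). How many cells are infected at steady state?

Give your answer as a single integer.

Step 0 (initial): 1 infected
Step 1: +2 new -> 3 infected
Step 2: +3 new -> 6 infected
Step 3: +4 new -> 10 infected
Step 4: +4 new -> 14 infected
Step 5: +3 new -> 17 infected
Step 6: +2 new -> 19 infected
Step 7: +3 new -> 22 infected
Step 8: +0 new -> 22 infected

Answer: 22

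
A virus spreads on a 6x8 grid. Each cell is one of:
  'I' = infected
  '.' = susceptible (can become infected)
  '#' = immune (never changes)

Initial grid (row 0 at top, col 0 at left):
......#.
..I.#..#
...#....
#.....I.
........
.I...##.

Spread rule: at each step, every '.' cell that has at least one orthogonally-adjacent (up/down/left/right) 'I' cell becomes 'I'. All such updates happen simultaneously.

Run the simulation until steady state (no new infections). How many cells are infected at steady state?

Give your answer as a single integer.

Answer: 40

Derivation:
Step 0 (initial): 3 infected
Step 1: +11 new -> 14 infected
Step 2: +15 new -> 29 infected
Step 3: +10 new -> 39 infected
Step 4: +1 new -> 40 infected
Step 5: +0 new -> 40 infected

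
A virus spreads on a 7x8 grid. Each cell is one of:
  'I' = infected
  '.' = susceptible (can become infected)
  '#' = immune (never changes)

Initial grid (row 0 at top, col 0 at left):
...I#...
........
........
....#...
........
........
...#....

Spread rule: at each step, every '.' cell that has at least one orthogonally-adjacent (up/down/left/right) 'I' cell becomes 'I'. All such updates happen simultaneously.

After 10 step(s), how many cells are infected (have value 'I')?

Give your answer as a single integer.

Step 0 (initial): 1 infected
Step 1: +2 new -> 3 infected
Step 2: +4 new -> 7 infected
Step 3: +6 new -> 13 infected
Step 4: +7 new -> 20 infected
Step 5: +9 new -> 29 infected
Step 6: +8 new -> 37 infected
Step 7: +7 new -> 44 infected
Step 8: +5 new -> 49 infected
Step 9: +3 new -> 52 infected
Step 10: +1 new -> 53 infected

Answer: 53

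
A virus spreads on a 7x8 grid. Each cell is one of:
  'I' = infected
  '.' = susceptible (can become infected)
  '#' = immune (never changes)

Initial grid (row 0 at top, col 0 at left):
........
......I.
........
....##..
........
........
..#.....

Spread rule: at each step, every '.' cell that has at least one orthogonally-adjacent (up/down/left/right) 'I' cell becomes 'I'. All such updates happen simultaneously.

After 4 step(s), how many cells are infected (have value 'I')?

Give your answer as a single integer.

Step 0 (initial): 1 infected
Step 1: +4 new -> 5 infected
Step 2: +6 new -> 11 infected
Step 3: +5 new -> 16 infected
Step 4: +6 new -> 22 infected

Answer: 22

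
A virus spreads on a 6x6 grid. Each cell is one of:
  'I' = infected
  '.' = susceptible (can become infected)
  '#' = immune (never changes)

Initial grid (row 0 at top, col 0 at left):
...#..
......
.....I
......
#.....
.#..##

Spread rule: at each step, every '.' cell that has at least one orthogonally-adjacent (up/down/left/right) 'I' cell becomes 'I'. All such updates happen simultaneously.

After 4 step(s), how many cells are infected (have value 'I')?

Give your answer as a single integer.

Step 0 (initial): 1 infected
Step 1: +3 new -> 4 infected
Step 2: +5 new -> 9 infected
Step 3: +5 new -> 14 infected
Step 4: +4 new -> 18 infected

Answer: 18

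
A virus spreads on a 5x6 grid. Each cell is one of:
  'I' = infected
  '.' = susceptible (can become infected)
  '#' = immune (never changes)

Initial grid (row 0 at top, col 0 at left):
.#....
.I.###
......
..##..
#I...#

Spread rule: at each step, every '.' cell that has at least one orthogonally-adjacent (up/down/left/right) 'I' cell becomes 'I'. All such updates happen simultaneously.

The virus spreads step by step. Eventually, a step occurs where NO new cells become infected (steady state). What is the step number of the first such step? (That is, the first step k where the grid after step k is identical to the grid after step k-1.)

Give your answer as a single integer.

Step 0 (initial): 2 infected
Step 1: +5 new -> 7 infected
Step 2: +6 new -> 13 infected
Step 3: +3 new -> 16 infected
Step 4: +3 new -> 19 infected
Step 5: +3 new -> 22 infected
Step 6: +0 new -> 22 infected

Answer: 6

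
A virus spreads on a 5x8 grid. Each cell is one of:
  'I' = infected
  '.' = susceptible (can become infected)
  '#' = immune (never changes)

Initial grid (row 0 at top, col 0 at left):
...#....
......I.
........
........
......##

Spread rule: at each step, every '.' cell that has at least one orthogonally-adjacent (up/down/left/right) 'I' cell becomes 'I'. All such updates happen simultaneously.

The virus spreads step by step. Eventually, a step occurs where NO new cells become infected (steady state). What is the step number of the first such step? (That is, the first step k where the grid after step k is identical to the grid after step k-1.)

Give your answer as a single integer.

Answer: 10

Derivation:
Step 0 (initial): 1 infected
Step 1: +4 new -> 5 infected
Step 2: +6 new -> 11 infected
Step 3: +5 new -> 16 infected
Step 4: +4 new -> 20 infected
Step 5: +5 new -> 25 infected
Step 6: +5 new -> 30 infected
Step 7: +4 new -> 34 infected
Step 8: +2 new -> 36 infected
Step 9: +1 new -> 37 infected
Step 10: +0 new -> 37 infected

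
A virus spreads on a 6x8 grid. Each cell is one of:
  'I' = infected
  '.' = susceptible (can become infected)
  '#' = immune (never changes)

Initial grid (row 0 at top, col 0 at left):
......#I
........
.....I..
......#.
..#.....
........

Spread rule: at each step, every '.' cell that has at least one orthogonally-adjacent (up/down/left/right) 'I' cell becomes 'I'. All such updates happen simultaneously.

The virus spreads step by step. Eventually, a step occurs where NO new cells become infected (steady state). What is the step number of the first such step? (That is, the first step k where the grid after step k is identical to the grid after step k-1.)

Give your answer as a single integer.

Step 0 (initial): 2 infected
Step 1: +5 new -> 7 infected
Step 2: +7 new -> 14 infected
Step 3: +8 new -> 22 infected
Step 4: +8 new -> 30 infected
Step 5: +6 new -> 36 infected
Step 6: +5 new -> 41 infected
Step 7: +3 new -> 44 infected
Step 8: +1 new -> 45 infected
Step 9: +0 new -> 45 infected

Answer: 9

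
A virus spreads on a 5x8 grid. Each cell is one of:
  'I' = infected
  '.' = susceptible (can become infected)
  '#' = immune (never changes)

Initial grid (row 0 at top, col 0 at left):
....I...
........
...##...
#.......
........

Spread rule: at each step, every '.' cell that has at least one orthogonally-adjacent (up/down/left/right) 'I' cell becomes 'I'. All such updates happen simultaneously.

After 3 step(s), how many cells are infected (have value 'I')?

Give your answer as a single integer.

Answer: 13

Derivation:
Step 0 (initial): 1 infected
Step 1: +3 new -> 4 infected
Step 2: +4 new -> 8 infected
Step 3: +5 new -> 13 infected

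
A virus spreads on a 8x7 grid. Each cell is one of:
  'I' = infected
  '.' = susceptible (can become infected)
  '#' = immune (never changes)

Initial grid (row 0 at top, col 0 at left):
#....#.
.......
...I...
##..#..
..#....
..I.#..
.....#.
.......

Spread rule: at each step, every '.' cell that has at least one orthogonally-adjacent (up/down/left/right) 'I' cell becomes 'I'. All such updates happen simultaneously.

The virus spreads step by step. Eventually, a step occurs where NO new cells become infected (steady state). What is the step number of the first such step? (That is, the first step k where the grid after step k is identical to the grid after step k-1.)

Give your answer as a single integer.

Step 0 (initial): 2 infected
Step 1: +7 new -> 9 infected
Step 2: +12 new -> 21 infected
Step 3: +13 new -> 34 infected
Step 4: +7 new -> 41 infected
Step 5: +4 new -> 45 infected
Step 6: +2 new -> 47 infected
Step 7: +1 new -> 48 infected
Step 8: +0 new -> 48 infected

Answer: 8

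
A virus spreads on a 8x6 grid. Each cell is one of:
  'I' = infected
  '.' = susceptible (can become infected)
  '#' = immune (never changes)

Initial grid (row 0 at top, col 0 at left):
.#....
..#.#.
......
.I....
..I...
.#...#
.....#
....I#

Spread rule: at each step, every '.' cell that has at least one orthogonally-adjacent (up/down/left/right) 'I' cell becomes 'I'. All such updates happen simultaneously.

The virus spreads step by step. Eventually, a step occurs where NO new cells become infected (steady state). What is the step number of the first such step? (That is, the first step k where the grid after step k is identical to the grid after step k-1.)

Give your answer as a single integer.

Answer: 8

Derivation:
Step 0 (initial): 3 infected
Step 1: +8 new -> 11 infected
Step 2: +11 new -> 22 infected
Step 3: +7 new -> 29 infected
Step 4: +6 new -> 35 infected
Step 5: +2 new -> 37 infected
Step 6: +3 new -> 40 infected
Step 7: +1 new -> 41 infected
Step 8: +0 new -> 41 infected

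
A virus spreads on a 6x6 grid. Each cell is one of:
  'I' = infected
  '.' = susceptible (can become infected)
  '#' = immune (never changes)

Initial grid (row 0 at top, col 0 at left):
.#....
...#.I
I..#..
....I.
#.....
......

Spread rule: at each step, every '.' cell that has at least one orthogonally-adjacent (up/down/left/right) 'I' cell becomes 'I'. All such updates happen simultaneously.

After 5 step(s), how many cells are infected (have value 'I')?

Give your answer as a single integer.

Step 0 (initial): 3 infected
Step 1: +10 new -> 13 infected
Step 2: +9 new -> 22 infected
Step 3: +6 new -> 28 infected
Step 4: +3 new -> 31 infected
Step 5: +1 new -> 32 infected

Answer: 32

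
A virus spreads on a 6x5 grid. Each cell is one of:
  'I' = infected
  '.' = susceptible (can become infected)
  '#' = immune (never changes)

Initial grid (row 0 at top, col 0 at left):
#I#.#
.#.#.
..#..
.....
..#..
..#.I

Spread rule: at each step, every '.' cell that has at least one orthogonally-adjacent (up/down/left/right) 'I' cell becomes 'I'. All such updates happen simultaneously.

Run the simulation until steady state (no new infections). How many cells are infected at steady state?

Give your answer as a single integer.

Step 0 (initial): 2 infected
Step 1: +2 new -> 4 infected
Step 2: +2 new -> 6 infected
Step 3: +2 new -> 8 infected
Step 4: +3 new -> 11 infected
Step 5: +1 new -> 12 infected
Step 6: +3 new -> 15 infected
Step 7: +3 new -> 18 infected
Step 8: +2 new -> 20 infected
Step 9: +0 new -> 20 infected

Answer: 20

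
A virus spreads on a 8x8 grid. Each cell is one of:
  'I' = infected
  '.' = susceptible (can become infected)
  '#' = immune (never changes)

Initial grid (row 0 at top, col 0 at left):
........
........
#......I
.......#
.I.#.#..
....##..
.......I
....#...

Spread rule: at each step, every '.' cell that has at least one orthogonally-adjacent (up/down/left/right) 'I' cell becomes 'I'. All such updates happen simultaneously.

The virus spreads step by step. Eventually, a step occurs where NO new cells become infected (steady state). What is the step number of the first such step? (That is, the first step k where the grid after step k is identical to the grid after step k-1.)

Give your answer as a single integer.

Step 0 (initial): 3 infected
Step 1: +9 new -> 12 infected
Step 2: +14 new -> 26 infected
Step 3: +14 new -> 40 infected
Step 4: +10 new -> 50 infected
Step 5: +6 new -> 56 infected
Step 6: +1 new -> 57 infected
Step 7: +0 new -> 57 infected

Answer: 7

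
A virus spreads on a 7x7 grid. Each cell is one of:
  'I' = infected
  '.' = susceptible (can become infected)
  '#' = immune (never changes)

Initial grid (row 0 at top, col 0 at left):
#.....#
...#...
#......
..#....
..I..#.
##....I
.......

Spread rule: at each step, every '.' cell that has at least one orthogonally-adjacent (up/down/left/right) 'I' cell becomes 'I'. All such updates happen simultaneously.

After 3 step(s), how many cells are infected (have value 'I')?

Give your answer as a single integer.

Answer: 26

Derivation:
Step 0 (initial): 2 infected
Step 1: +6 new -> 8 infected
Step 2: +9 new -> 17 infected
Step 3: +9 new -> 26 infected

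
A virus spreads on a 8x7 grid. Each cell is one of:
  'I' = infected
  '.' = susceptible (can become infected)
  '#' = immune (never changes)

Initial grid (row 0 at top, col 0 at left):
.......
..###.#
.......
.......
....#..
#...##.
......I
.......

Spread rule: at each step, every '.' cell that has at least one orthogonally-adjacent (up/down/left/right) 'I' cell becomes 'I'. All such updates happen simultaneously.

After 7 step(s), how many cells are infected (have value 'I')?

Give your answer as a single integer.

Answer: 34

Derivation:
Step 0 (initial): 1 infected
Step 1: +3 new -> 4 infected
Step 2: +3 new -> 7 infected
Step 3: +4 new -> 11 infected
Step 4: +5 new -> 16 infected
Step 5: +6 new -> 22 infected
Step 6: +7 new -> 29 infected
Step 7: +5 new -> 34 infected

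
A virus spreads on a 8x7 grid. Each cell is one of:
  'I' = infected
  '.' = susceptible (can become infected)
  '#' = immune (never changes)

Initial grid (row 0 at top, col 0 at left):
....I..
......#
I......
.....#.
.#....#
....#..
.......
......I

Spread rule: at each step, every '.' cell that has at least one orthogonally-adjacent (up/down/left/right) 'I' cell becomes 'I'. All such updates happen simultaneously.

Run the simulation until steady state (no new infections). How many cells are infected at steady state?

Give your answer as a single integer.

Step 0 (initial): 3 infected
Step 1: +8 new -> 11 infected
Step 2: +13 new -> 24 infected
Step 3: +10 new -> 34 infected
Step 4: +9 new -> 43 infected
Step 5: +8 new -> 51 infected
Step 6: +0 new -> 51 infected

Answer: 51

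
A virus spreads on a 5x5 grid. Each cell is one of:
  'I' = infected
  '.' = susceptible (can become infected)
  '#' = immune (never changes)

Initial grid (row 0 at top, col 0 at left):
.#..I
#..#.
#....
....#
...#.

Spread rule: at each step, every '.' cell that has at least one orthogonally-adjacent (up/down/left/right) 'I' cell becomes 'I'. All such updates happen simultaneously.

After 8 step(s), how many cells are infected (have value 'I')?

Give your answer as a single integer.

Step 0 (initial): 1 infected
Step 1: +2 new -> 3 infected
Step 2: +2 new -> 5 infected
Step 3: +2 new -> 7 infected
Step 4: +3 new -> 10 infected
Step 5: +2 new -> 12 infected
Step 6: +2 new -> 14 infected
Step 7: +2 new -> 16 infected
Step 8: +1 new -> 17 infected

Answer: 17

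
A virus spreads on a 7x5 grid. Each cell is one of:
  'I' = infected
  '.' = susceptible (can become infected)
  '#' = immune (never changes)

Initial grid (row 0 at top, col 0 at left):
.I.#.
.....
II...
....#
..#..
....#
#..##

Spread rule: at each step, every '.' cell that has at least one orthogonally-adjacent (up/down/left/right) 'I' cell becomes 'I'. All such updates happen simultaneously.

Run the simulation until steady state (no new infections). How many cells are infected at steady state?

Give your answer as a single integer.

Answer: 28

Derivation:
Step 0 (initial): 3 infected
Step 1: +7 new -> 10 infected
Step 2: +5 new -> 15 infected
Step 3: +5 new -> 20 infected
Step 4: +4 new -> 24 infected
Step 5: +4 new -> 28 infected
Step 6: +0 new -> 28 infected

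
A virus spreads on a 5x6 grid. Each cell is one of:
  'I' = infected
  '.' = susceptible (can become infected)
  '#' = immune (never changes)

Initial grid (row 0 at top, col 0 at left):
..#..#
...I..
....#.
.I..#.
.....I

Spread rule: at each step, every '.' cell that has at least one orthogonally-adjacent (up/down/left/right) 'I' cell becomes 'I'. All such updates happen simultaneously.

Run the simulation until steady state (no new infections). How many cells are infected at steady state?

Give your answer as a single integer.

Step 0 (initial): 3 infected
Step 1: +10 new -> 13 infected
Step 2: +10 new -> 23 infected
Step 3: +2 new -> 25 infected
Step 4: +1 new -> 26 infected
Step 5: +0 new -> 26 infected

Answer: 26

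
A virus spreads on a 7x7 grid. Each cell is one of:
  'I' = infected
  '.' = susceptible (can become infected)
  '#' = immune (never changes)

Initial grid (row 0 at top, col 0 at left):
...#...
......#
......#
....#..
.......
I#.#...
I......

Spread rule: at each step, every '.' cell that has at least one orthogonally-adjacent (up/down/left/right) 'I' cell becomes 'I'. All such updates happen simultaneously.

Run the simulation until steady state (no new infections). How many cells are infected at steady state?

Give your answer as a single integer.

Step 0 (initial): 2 infected
Step 1: +2 new -> 4 infected
Step 2: +3 new -> 7 infected
Step 3: +5 new -> 12 infected
Step 4: +5 new -> 17 infected
Step 5: +7 new -> 24 infected
Step 6: +6 new -> 30 infected
Step 7: +6 new -> 36 infected
Step 8: +3 new -> 39 infected
Step 9: +2 new -> 41 infected
Step 10: +1 new -> 42 infected
Step 11: +1 new -> 43 infected
Step 12: +0 new -> 43 infected

Answer: 43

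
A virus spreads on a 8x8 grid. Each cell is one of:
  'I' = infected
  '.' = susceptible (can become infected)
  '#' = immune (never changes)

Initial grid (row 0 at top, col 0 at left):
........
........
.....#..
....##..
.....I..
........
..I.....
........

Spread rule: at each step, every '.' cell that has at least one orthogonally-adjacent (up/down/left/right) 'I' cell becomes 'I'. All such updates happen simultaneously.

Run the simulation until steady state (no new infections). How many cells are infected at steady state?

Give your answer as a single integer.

Answer: 61

Derivation:
Step 0 (initial): 2 infected
Step 1: +7 new -> 9 infected
Step 2: +13 new -> 22 infected
Step 3: +11 new -> 33 infected
Step 4: +8 new -> 41 infected
Step 5: +9 new -> 50 infected
Step 6: +7 new -> 57 infected
Step 7: +3 new -> 60 infected
Step 8: +1 new -> 61 infected
Step 9: +0 new -> 61 infected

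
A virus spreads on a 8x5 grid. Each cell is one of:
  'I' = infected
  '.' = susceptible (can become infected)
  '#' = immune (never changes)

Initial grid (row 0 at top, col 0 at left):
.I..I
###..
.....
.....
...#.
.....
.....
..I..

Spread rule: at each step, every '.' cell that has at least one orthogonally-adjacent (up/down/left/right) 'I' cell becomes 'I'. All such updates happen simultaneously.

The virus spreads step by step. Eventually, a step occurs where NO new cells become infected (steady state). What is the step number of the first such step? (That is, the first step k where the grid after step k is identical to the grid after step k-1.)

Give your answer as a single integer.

Step 0 (initial): 3 infected
Step 1: +7 new -> 10 infected
Step 2: +7 new -> 17 infected
Step 3: +7 new -> 24 infected
Step 4: +7 new -> 31 infected
Step 5: +3 new -> 34 infected
Step 6: +2 new -> 36 infected
Step 7: +0 new -> 36 infected

Answer: 7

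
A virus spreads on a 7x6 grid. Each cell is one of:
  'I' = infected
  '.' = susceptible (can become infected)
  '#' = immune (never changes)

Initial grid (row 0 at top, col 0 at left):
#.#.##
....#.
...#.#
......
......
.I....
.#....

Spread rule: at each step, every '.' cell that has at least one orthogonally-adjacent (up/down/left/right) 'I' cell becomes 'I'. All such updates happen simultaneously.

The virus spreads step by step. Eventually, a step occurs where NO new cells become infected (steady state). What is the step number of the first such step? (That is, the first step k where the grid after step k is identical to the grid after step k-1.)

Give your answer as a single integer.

Answer: 8

Derivation:
Step 0 (initial): 1 infected
Step 1: +3 new -> 4 infected
Step 2: +6 new -> 10 infected
Step 3: +6 new -> 16 infected
Step 4: +7 new -> 23 infected
Step 5: +6 new -> 29 infected
Step 6: +3 new -> 32 infected
Step 7: +1 new -> 33 infected
Step 8: +0 new -> 33 infected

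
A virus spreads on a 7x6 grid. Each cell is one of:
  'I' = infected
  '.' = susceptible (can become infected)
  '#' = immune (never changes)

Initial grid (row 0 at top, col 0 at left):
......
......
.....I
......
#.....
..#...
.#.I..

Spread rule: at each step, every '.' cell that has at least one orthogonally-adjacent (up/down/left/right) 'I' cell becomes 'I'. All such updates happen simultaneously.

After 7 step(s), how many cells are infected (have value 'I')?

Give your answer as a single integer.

Answer: 39

Derivation:
Step 0 (initial): 2 infected
Step 1: +6 new -> 8 infected
Step 2: +8 new -> 16 infected
Step 3: +7 new -> 23 infected
Step 4: +5 new -> 28 infected
Step 5: +5 new -> 33 infected
Step 6: +4 new -> 37 infected
Step 7: +2 new -> 39 infected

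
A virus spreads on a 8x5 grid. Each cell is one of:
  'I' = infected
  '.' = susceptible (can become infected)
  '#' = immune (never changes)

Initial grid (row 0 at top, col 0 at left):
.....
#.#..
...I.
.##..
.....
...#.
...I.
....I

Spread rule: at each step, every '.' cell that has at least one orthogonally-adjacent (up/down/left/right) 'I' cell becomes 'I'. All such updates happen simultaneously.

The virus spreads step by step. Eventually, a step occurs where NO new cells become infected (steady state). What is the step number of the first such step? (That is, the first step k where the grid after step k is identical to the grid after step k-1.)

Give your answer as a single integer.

Step 0 (initial): 3 infected
Step 1: +7 new -> 10 infected
Step 2: +9 new -> 19 infected
Step 3: +9 new -> 28 infected
Step 4: +5 new -> 33 infected
Step 5: +2 new -> 35 infected
Step 6: +0 new -> 35 infected

Answer: 6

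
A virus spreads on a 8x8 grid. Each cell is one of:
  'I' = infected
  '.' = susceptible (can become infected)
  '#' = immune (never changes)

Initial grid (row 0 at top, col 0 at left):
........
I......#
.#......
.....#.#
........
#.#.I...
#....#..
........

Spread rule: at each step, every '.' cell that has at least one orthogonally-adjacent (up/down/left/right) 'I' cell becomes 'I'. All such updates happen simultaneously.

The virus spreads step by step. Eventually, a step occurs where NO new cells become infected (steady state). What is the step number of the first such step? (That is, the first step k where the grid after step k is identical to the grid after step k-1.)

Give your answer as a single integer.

Answer: 9

Derivation:
Step 0 (initial): 2 infected
Step 1: +7 new -> 9 infected
Step 2: +9 new -> 18 infected
Step 3: +14 new -> 32 infected
Step 4: +12 new -> 44 infected
Step 5: +6 new -> 50 infected
Step 6: +4 new -> 54 infected
Step 7: +1 new -> 55 infected
Step 8: +1 new -> 56 infected
Step 9: +0 new -> 56 infected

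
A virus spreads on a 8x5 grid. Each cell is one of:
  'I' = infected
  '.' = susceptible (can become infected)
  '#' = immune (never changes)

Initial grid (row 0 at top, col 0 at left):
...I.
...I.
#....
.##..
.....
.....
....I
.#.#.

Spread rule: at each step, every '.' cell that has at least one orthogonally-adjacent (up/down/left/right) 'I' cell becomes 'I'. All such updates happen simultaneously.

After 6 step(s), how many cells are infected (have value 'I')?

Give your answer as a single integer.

Answer: 34

Derivation:
Step 0 (initial): 3 infected
Step 1: +8 new -> 11 infected
Step 2: +8 new -> 19 infected
Step 3: +8 new -> 27 infected
Step 4: +3 new -> 30 infected
Step 5: +3 new -> 33 infected
Step 6: +1 new -> 34 infected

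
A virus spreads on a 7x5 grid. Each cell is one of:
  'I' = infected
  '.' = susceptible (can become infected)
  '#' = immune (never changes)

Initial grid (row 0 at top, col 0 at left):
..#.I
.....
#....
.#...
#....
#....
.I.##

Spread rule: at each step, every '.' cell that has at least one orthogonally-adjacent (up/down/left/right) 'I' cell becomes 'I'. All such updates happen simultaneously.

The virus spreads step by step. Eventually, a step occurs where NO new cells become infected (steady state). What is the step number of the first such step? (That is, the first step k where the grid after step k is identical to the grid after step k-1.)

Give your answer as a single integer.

Step 0 (initial): 2 infected
Step 1: +5 new -> 7 infected
Step 2: +4 new -> 11 infected
Step 3: +5 new -> 16 infected
Step 4: +7 new -> 23 infected
Step 5: +3 new -> 26 infected
Step 6: +1 new -> 27 infected
Step 7: +0 new -> 27 infected

Answer: 7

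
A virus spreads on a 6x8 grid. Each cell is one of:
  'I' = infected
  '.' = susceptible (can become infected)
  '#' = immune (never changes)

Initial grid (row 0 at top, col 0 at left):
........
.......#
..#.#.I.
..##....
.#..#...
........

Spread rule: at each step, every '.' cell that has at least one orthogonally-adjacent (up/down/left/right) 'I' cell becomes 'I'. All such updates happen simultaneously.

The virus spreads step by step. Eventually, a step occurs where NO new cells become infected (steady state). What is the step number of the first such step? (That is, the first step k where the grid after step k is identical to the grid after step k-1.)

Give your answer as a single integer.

Step 0 (initial): 1 infected
Step 1: +4 new -> 5 infected
Step 2: +5 new -> 10 infected
Step 3: +7 new -> 17 infected
Step 4: +4 new -> 21 infected
Step 5: +4 new -> 25 infected
Step 6: +3 new -> 28 infected
Step 7: +5 new -> 33 infected
Step 8: +5 new -> 38 infected
Step 9: +2 new -> 40 infected
Step 10: +1 new -> 41 infected
Step 11: +0 new -> 41 infected

Answer: 11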